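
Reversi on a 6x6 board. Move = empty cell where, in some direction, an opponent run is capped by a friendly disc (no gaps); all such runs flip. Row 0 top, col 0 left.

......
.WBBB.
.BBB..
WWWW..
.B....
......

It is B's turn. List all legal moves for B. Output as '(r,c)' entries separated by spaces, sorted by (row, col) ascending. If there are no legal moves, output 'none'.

(0,0): flips 1 -> legal
(0,1): flips 1 -> legal
(0,2): no bracket -> illegal
(1,0): flips 1 -> legal
(2,0): no bracket -> illegal
(2,4): no bracket -> illegal
(3,4): no bracket -> illegal
(4,0): flips 1 -> legal
(4,2): flips 1 -> legal
(4,3): flips 2 -> legal
(4,4): flips 1 -> legal

Answer: (0,0) (0,1) (1,0) (4,0) (4,2) (4,3) (4,4)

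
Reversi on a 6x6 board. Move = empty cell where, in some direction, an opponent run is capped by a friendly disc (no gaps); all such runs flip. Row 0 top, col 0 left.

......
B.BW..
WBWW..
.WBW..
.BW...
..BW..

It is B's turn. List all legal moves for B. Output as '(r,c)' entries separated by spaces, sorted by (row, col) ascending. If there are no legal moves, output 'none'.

Answer: (1,4) (2,4) (3,0) (3,4) (4,3) (5,4)

Derivation:
(0,2): no bracket -> illegal
(0,3): no bracket -> illegal
(0,4): no bracket -> illegal
(1,1): no bracket -> illegal
(1,4): flips 2 -> legal
(2,4): flips 2 -> legal
(3,0): flips 2 -> legal
(3,4): flips 2 -> legal
(4,0): no bracket -> illegal
(4,3): flips 1 -> legal
(4,4): no bracket -> illegal
(5,1): no bracket -> illegal
(5,4): flips 1 -> legal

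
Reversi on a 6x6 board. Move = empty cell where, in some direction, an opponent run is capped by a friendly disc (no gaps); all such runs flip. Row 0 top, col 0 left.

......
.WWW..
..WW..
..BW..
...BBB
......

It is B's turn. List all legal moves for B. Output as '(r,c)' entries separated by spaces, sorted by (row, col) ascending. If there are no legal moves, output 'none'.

(0,0): flips 3 -> legal
(0,1): no bracket -> illegal
(0,2): flips 2 -> legal
(0,3): flips 3 -> legal
(0,4): no bracket -> illegal
(1,0): no bracket -> illegal
(1,4): flips 1 -> legal
(2,0): no bracket -> illegal
(2,1): no bracket -> illegal
(2,4): no bracket -> illegal
(3,1): no bracket -> illegal
(3,4): flips 1 -> legal
(4,2): no bracket -> illegal

Answer: (0,0) (0,2) (0,3) (1,4) (3,4)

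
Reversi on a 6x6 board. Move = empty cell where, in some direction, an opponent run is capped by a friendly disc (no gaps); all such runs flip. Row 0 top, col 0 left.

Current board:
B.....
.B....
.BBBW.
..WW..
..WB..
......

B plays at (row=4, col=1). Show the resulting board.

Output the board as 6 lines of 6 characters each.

Answer: B.....
.B....
.BBBW.
..BW..
.BBB..
......

Derivation:
Place B at (4,1); scan 8 dirs for brackets.
Dir NW: first cell '.' (not opp) -> no flip
Dir N: first cell '.' (not opp) -> no flip
Dir NE: opp run (3,2) capped by B -> flip
Dir W: first cell '.' (not opp) -> no flip
Dir E: opp run (4,2) capped by B -> flip
Dir SW: first cell '.' (not opp) -> no flip
Dir S: first cell '.' (not opp) -> no flip
Dir SE: first cell '.' (not opp) -> no flip
All flips: (3,2) (4,2)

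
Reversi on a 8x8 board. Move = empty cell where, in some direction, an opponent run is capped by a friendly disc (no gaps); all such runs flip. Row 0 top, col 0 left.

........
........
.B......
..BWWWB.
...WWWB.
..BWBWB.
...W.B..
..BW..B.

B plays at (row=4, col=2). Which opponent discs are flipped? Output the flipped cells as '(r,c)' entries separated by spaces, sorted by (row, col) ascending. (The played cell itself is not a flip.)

Dir NW: first cell '.' (not opp) -> no flip
Dir N: first cell 'B' (not opp) -> no flip
Dir NE: opp run (3,3), next='.' -> no flip
Dir W: first cell '.' (not opp) -> no flip
Dir E: opp run (4,3) (4,4) (4,5) capped by B -> flip
Dir SW: first cell '.' (not opp) -> no flip
Dir S: first cell 'B' (not opp) -> no flip
Dir SE: opp run (5,3), next='.' -> no flip

Answer: (4,3) (4,4) (4,5)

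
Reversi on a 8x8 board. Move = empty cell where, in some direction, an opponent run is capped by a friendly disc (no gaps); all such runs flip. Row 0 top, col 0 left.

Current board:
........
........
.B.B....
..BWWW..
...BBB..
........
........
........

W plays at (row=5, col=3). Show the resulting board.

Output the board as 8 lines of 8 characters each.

Place W at (5,3); scan 8 dirs for brackets.
Dir NW: first cell '.' (not opp) -> no flip
Dir N: opp run (4,3) capped by W -> flip
Dir NE: opp run (4,4) capped by W -> flip
Dir W: first cell '.' (not opp) -> no flip
Dir E: first cell '.' (not opp) -> no flip
Dir SW: first cell '.' (not opp) -> no flip
Dir S: first cell '.' (not opp) -> no flip
Dir SE: first cell '.' (not opp) -> no flip
All flips: (4,3) (4,4)

Answer: ........
........
.B.B....
..BWWW..
...WWB..
...W....
........
........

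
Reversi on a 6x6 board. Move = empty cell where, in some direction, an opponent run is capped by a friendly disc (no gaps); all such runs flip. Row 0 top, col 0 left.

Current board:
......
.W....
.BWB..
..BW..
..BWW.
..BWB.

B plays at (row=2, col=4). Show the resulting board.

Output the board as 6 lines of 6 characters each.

Place B at (2,4); scan 8 dirs for brackets.
Dir NW: first cell '.' (not opp) -> no flip
Dir N: first cell '.' (not opp) -> no flip
Dir NE: first cell '.' (not opp) -> no flip
Dir W: first cell 'B' (not opp) -> no flip
Dir E: first cell '.' (not opp) -> no flip
Dir SW: opp run (3,3) capped by B -> flip
Dir S: first cell '.' (not opp) -> no flip
Dir SE: first cell '.' (not opp) -> no flip
All flips: (3,3)

Answer: ......
.W....
.BWBB.
..BB..
..BWW.
..BWB.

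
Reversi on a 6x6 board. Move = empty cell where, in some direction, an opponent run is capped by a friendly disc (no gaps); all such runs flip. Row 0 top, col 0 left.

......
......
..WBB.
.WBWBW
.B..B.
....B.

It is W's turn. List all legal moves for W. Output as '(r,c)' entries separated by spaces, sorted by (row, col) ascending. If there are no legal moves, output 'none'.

(1,2): no bracket -> illegal
(1,3): flips 2 -> legal
(1,4): no bracket -> illegal
(1,5): flips 1 -> legal
(2,1): no bracket -> illegal
(2,5): flips 2 -> legal
(3,0): no bracket -> illegal
(4,0): no bracket -> illegal
(4,2): flips 1 -> legal
(4,3): no bracket -> illegal
(4,5): no bracket -> illegal
(5,0): no bracket -> illegal
(5,1): flips 1 -> legal
(5,2): no bracket -> illegal
(5,3): flips 1 -> legal
(5,5): flips 1 -> legal

Answer: (1,3) (1,5) (2,5) (4,2) (5,1) (5,3) (5,5)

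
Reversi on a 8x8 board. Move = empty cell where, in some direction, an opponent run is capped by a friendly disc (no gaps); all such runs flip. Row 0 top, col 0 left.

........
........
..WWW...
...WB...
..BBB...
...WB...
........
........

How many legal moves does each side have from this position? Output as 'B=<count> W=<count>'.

-- B to move --
(1,1): flips 2 -> legal
(1,2): flips 1 -> legal
(1,3): flips 2 -> legal
(1,4): flips 1 -> legal
(1,5): flips 2 -> legal
(2,1): no bracket -> illegal
(2,5): no bracket -> illegal
(3,1): no bracket -> illegal
(3,2): flips 1 -> legal
(3,5): no bracket -> illegal
(5,2): flips 1 -> legal
(6,2): flips 1 -> legal
(6,3): flips 1 -> legal
(6,4): flips 1 -> legal
B mobility = 10
-- W to move --
(2,5): no bracket -> illegal
(3,1): flips 1 -> legal
(3,2): no bracket -> illegal
(3,5): flips 2 -> legal
(4,1): no bracket -> illegal
(4,5): flips 1 -> legal
(5,1): flips 1 -> legal
(5,2): no bracket -> illegal
(5,5): flips 2 -> legal
(6,3): no bracket -> illegal
(6,4): flips 3 -> legal
(6,5): no bracket -> illegal
W mobility = 6

Answer: B=10 W=6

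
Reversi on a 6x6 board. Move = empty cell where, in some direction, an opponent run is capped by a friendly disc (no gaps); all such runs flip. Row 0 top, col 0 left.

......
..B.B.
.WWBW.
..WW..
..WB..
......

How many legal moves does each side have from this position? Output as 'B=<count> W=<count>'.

Answer: B=7 W=8

Derivation:
-- B to move --
(1,0): flips 2 -> legal
(1,1): no bracket -> illegal
(1,3): no bracket -> illegal
(1,5): no bracket -> illegal
(2,0): flips 2 -> legal
(2,5): flips 1 -> legal
(3,0): flips 1 -> legal
(3,1): no bracket -> illegal
(3,4): flips 1 -> legal
(3,5): no bracket -> illegal
(4,1): flips 2 -> legal
(4,4): no bracket -> illegal
(5,1): no bracket -> illegal
(5,2): flips 3 -> legal
(5,3): no bracket -> illegal
B mobility = 7
-- W to move --
(0,1): no bracket -> illegal
(0,2): flips 1 -> legal
(0,3): flips 1 -> legal
(0,4): flips 1 -> legal
(0,5): flips 2 -> legal
(1,1): no bracket -> illegal
(1,3): flips 1 -> legal
(1,5): no bracket -> illegal
(2,5): no bracket -> illegal
(3,4): no bracket -> illegal
(4,4): flips 1 -> legal
(5,2): no bracket -> illegal
(5,3): flips 1 -> legal
(5,4): flips 1 -> legal
W mobility = 8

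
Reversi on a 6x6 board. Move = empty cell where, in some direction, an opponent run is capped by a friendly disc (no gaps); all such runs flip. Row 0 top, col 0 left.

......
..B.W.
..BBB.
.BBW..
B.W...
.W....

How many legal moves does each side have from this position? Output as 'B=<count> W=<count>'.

-- B to move --
(0,3): no bracket -> illegal
(0,4): flips 1 -> legal
(0,5): flips 1 -> legal
(1,3): no bracket -> illegal
(1,5): no bracket -> illegal
(2,5): no bracket -> illegal
(3,4): flips 1 -> legal
(4,1): no bracket -> illegal
(4,3): flips 1 -> legal
(4,4): flips 1 -> legal
(5,0): no bracket -> illegal
(5,2): flips 1 -> legal
(5,3): flips 1 -> legal
B mobility = 7
-- W to move --
(0,1): no bracket -> illegal
(0,2): flips 3 -> legal
(0,3): no bracket -> illegal
(1,1): flips 1 -> legal
(1,3): flips 1 -> legal
(1,5): flips 1 -> legal
(2,0): flips 1 -> legal
(2,1): no bracket -> illegal
(2,5): no bracket -> illegal
(3,0): flips 2 -> legal
(3,4): flips 1 -> legal
(3,5): no bracket -> illegal
(4,1): flips 2 -> legal
(4,3): no bracket -> illegal
(5,0): no bracket -> illegal
W mobility = 8

Answer: B=7 W=8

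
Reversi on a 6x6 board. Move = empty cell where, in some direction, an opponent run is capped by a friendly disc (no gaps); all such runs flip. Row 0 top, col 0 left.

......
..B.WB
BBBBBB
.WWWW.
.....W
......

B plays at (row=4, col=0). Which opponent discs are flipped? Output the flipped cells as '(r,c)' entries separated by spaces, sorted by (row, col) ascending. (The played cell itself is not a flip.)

Answer: (3,1)

Derivation:
Dir NW: edge -> no flip
Dir N: first cell '.' (not opp) -> no flip
Dir NE: opp run (3,1) capped by B -> flip
Dir W: edge -> no flip
Dir E: first cell '.' (not opp) -> no flip
Dir SW: edge -> no flip
Dir S: first cell '.' (not opp) -> no flip
Dir SE: first cell '.' (not opp) -> no flip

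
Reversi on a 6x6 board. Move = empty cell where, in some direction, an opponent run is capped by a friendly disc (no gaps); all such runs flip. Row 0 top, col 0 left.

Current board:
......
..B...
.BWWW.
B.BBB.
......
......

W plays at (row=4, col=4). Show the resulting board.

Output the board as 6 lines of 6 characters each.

Place W at (4,4); scan 8 dirs for brackets.
Dir NW: opp run (3,3) capped by W -> flip
Dir N: opp run (3,4) capped by W -> flip
Dir NE: first cell '.' (not opp) -> no flip
Dir W: first cell '.' (not opp) -> no flip
Dir E: first cell '.' (not opp) -> no flip
Dir SW: first cell '.' (not opp) -> no flip
Dir S: first cell '.' (not opp) -> no flip
Dir SE: first cell '.' (not opp) -> no flip
All flips: (3,3) (3,4)

Answer: ......
..B...
.BWWW.
B.BWW.
....W.
......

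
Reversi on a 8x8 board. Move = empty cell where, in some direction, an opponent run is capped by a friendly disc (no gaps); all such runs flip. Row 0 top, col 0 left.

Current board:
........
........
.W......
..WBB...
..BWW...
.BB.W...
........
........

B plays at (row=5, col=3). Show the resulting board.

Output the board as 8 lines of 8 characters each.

Place B at (5,3); scan 8 dirs for brackets.
Dir NW: first cell 'B' (not opp) -> no flip
Dir N: opp run (4,3) capped by B -> flip
Dir NE: opp run (4,4), next='.' -> no flip
Dir W: first cell 'B' (not opp) -> no flip
Dir E: opp run (5,4), next='.' -> no flip
Dir SW: first cell '.' (not opp) -> no flip
Dir S: first cell '.' (not opp) -> no flip
Dir SE: first cell '.' (not opp) -> no flip
All flips: (4,3)

Answer: ........
........
.W......
..WBB...
..BBW...
.BBBW...
........
........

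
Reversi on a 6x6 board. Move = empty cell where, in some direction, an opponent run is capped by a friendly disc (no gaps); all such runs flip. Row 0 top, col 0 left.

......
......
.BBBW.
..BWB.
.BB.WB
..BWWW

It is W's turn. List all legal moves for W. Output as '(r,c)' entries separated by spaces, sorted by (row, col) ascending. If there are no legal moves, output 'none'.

Answer: (1,1) (1,3) (2,0) (3,1) (3,5) (5,1)

Derivation:
(1,0): no bracket -> illegal
(1,1): flips 1 -> legal
(1,2): no bracket -> illegal
(1,3): flips 1 -> legal
(1,4): no bracket -> illegal
(2,0): flips 3 -> legal
(2,5): no bracket -> illegal
(3,0): no bracket -> illegal
(3,1): flips 2 -> legal
(3,5): flips 2 -> legal
(4,0): no bracket -> illegal
(4,3): no bracket -> illegal
(5,0): no bracket -> illegal
(5,1): flips 2 -> legal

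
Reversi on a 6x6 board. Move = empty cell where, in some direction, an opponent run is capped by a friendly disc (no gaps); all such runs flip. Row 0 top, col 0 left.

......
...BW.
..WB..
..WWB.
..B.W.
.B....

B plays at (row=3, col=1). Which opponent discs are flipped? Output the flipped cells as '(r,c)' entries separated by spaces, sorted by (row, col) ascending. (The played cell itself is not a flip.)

Dir NW: first cell '.' (not opp) -> no flip
Dir N: first cell '.' (not opp) -> no flip
Dir NE: opp run (2,2) capped by B -> flip
Dir W: first cell '.' (not opp) -> no flip
Dir E: opp run (3,2) (3,3) capped by B -> flip
Dir SW: first cell '.' (not opp) -> no flip
Dir S: first cell '.' (not opp) -> no flip
Dir SE: first cell 'B' (not opp) -> no flip

Answer: (2,2) (3,2) (3,3)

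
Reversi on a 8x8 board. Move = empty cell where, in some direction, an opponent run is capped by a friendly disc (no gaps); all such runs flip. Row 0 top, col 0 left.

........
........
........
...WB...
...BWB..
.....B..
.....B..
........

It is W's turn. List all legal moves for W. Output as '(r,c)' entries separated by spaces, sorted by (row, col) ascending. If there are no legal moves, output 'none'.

(2,3): no bracket -> illegal
(2,4): flips 1 -> legal
(2,5): no bracket -> illegal
(3,2): no bracket -> illegal
(3,5): flips 1 -> legal
(3,6): no bracket -> illegal
(4,2): flips 1 -> legal
(4,6): flips 1 -> legal
(5,2): no bracket -> illegal
(5,3): flips 1 -> legal
(5,4): no bracket -> illegal
(5,6): no bracket -> illegal
(6,4): no bracket -> illegal
(6,6): flips 1 -> legal
(7,4): no bracket -> illegal
(7,5): no bracket -> illegal
(7,6): no bracket -> illegal

Answer: (2,4) (3,5) (4,2) (4,6) (5,3) (6,6)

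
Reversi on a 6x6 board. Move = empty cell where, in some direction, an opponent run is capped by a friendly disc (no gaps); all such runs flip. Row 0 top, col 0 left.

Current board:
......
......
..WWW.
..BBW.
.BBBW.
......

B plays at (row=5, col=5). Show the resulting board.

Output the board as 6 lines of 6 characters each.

Place B at (5,5); scan 8 dirs for brackets.
Dir NW: opp run (4,4) capped by B -> flip
Dir N: first cell '.' (not opp) -> no flip
Dir NE: edge -> no flip
Dir W: first cell '.' (not opp) -> no flip
Dir E: edge -> no flip
Dir SW: edge -> no flip
Dir S: edge -> no flip
Dir SE: edge -> no flip
All flips: (4,4)

Answer: ......
......
..WWW.
..BBW.
.BBBB.
.....B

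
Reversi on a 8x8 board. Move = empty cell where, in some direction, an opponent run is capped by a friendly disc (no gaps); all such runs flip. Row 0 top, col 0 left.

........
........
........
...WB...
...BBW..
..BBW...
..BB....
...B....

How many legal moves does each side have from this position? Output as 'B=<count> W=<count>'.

Answer: B=9 W=8

Derivation:
-- B to move --
(2,2): flips 1 -> legal
(2,3): flips 1 -> legal
(2,4): no bracket -> illegal
(3,2): flips 1 -> legal
(3,5): no bracket -> illegal
(3,6): flips 2 -> legal
(4,2): no bracket -> illegal
(4,6): flips 1 -> legal
(5,5): flips 1 -> legal
(5,6): flips 1 -> legal
(6,4): flips 1 -> legal
(6,5): flips 1 -> legal
B mobility = 9
-- W to move --
(2,3): flips 1 -> legal
(2,4): flips 2 -> legal
(2,5): no bracket -> illegal
(3,2): flips 1 -> legal
(3,5): flips 1 -> legal
(4,1): no bracket -> illegal
(4,2): flips 2 -> legal
(5,1): flips 2 -> legal
(5,5): flips 1 -> legal
(6,1): no bracket -> illegal
(6,4): no bracket -> illegal
(7,1): no bracket -> illegal
(7,2): flips 1 -> legal
(7,4): no bracket -> illegal
W mobility = 8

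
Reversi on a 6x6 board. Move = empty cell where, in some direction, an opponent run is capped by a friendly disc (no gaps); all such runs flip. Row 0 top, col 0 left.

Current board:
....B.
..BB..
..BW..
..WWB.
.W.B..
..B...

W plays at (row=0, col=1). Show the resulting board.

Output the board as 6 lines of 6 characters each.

Place W at (0,1); scan 8 dirs for brackets.
Dir NW: edge -> no flip
Dir N: edge -> no flip
Dir NE: edge -> no flip
Dir W: first cell '.' (not opp) -> no flip
Dir E: first cell '.' (not opp) -> no flip
Dir SW: first cell '.' (not opp) -> no flip
Dir S: first cell '.' (not opp) -> no flip
Dir SE: opp run (1,2) capped by W -> flip
All flips: (1,2)

Answer: .W..B.
..WB..
..BW..
..WWB.
.W.B..
..B...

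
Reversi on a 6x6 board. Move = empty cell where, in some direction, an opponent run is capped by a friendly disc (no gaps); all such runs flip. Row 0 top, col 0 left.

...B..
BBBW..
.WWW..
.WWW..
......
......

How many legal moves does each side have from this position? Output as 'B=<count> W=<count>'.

Answer: B=7 W=3

Derivation:
-- B to move --
(0,2): no bracket -> illegal
(0,4): no bracket -> illegal
(1,4): flips 1 -> legal
(2,0): no bracket -> illegal
(2,4): no bracket -> illegal
(3,0): flips 1 -> legal
(3,4): flips 1 -> legal
(4,0): no bracket -> illegal
(4,1): flips 2 -> legal
(4,2): flips 2 -> legal
(4,3): flips 5 -> legal
(4,4): flips 2 -> legal
B mobility = 7
-- W to move --
(0,0): flips 1 -> legal
(0,1): flips 2 -> legal
(0,2): flips 1 -> legal
(0,4): no bracket -> illegal
(1,4): no bracket -> illegal
(2,0): no bracket -> illegal
W mobility = 3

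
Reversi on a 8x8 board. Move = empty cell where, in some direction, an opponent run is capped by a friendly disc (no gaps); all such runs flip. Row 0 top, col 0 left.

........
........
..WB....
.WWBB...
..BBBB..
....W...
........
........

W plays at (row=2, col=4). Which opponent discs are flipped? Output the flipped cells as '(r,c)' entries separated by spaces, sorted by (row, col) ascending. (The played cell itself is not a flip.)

Dir NW: first cell '.' (not opp) -> no flip
Dir N: first cell '.' (not opp) -> no flip
Dir NE: first cell '.' (not opp) -> no flip
Dir W: opp run (2,3) capped by W -> flip
Dir E: first cell '.' (not opp) -> no flip
Dir SW: opp run (3,3) (4,2), next='.' -> no flip
Dir S: opp run (3,4) (4,4) capped by W -> flip
Dir SE: first cell '.' (not opp) -> no flip

Answer: (2,3) (3,4) (4,4)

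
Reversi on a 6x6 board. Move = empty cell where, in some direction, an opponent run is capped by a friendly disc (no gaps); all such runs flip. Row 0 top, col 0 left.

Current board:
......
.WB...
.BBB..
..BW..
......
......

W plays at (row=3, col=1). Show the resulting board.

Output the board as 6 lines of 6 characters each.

Answer: ......
.WB...
.WBB..
.WWW..
......
......

Derivation:
Place W at (3,1); scan 8 dirs for brackets.
Dir NW: first cell '.' (not opp) -> no flip
Dir N: opp run (2,1) capped by W -> flip
Dir NE: opp run (2,2), next='.' -> no flip
Dir W: first cell '.' (not opp) -> no flip
Dir E: opp run (3,2) capped by W -> flip
Dir SW: first cell '.' (not opp) -> no flip
Dir S: first cell '.' (not opp) -> no flip
Dir SE: first cell '.' (not opp) -> no flip
All flips: (2,1) (3,2)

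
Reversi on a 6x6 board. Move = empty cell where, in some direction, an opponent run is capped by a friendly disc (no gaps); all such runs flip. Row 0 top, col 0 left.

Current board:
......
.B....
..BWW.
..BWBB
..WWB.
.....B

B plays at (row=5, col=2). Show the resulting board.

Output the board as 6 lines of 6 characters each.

Answer: ......
.B....
..BWW.
..BWBB
..BBB.
..B..B

Derivation:
Place B at (5,2); scan 8 dirs for brackets.
Dir NW: first cell '.' (not opp) -> no flip
Dir N: opp run (4,2) capped by B -> flip
Dir NE: opp run (4,3) capped by B -> flip
Dir W: first cell '.' (not opp) -> no flip
Dir E: first cell '.' (not opp) -> no flip
Dir SW: edge -> no flip
Dir S: edge -> no flip
Dir SE: edge -> no flip
All flips: (4,2) (4,3)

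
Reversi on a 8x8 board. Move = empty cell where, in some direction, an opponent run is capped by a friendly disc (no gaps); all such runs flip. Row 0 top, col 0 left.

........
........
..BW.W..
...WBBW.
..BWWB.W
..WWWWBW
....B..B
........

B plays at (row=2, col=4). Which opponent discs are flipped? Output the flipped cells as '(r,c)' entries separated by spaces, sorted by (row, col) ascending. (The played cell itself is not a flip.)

Dir NW: first cell '.' (not opp) -> no flip
Dir N: first cell '.' (not opp) -> no flip
Dir NE: first cell '.' (not opp) -> no flip
Dir W: opp run (2,3) capped by B -> flip
Dir E: opp run (2,5), next='.' -> no flip
Dir SW: opp run (3,3) capped by B -> flip
Dir S: first cell 'B' (not opp) -> no flip
Dir SE: first cell 'B' (not opp) -> no flip

Answer: (2,3) (3,3)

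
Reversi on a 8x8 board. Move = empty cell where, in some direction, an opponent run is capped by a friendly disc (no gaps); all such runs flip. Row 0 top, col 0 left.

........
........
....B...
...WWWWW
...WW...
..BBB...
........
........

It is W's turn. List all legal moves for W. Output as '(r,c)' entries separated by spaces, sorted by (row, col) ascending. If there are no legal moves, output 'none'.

Answer: (1,3) (1,4) (1,5) (6,1) (6,2) (6,3) (6,4) (6,5)

Derivation:
(1,3): flips 1 -> legal
(1,4): flips 1 -> legal
(1,5): flips 1 -> legal
(2,3): no bracket -> illegal
(2,5): no bracket -> illegal
(4,1): no bracket -> illegal
(4,2): no bracket -> illegal
(4,5): no bracket -> illegal
(5,1): no bracket -> illegal
(5,5): no bracket -> illegal
(6,1): flips 1 -> legal
(6,2): flips 1 -> legal
(6,3): flips 1 -> legal
(6,4): flips 1 -> legal
(6,5): flips 1 -> legal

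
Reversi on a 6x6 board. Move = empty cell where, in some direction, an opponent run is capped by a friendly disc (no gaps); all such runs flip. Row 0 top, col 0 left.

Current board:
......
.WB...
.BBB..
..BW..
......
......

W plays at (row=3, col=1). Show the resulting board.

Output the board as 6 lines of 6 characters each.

Place W at (3,1); scan 8 dirs for brackets.
Dir NW: first cell '.' (not opp) -> no flip
Dir N: opp run (2,1) capped by W -> flip
Dir NE: opp run (2,2), next='.' -> no flip
Dir W: first cell '.' (not opp) -> no flip
Dir E: opp run (3,2) capped by W -> flip
Dir SW: first cell '.' (not opp) -> no flip
Dir S: first cell '.' (not opp) -> no flip
Dir SE: first cell '.' (not opp) -> no flip
All flips: (2,1) (3,2)

Answer: ......
.WB...
.WBB..
.WWW..
......
......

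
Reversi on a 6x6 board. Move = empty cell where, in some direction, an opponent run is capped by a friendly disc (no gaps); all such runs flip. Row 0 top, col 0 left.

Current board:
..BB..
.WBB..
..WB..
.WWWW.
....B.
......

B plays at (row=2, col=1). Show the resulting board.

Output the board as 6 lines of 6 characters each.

Answer: ..BB..
.WBB..
.BBB..
.WWWW.
....B.
......

Derivation:
Place B at (2,1); scan 8 dirs for brackets.
Dir NW: first cell '.' (not opp) -> no flip
Dir N: opp run (1,1), next='.' -> no flip
Dir NE: first cell 'B' (not opp) -> no flip
Dir W: first cell '.' (not opp) -> no flip
Dir E: opp run (2,2) capped by B -> flip
Dir SW: first cell '.' (not opp) -> no flip
Dir S: opp run (3,1), next='.' -> no flip
Dir SE: opp run (3,2), next='.' -> no flip
All flips: (2,2)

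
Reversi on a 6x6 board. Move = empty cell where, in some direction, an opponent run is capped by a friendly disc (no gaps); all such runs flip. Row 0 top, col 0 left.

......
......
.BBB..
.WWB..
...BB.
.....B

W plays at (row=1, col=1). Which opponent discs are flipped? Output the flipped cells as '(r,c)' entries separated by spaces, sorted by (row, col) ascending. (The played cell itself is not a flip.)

Answer: (2,1)

Derivation:
Dir NW: first cell '.' (not opp) -> no flip
Dir N: first cell '.' (not opp) -> no flip
Dir NE: first cell '.' (not opp) -> no flip
Dir W: first cell '.' (not opp) -> no flip
Dir E: first cell '.' (not opp) -> no flip
Dir SW: first cell '.' (not opp) -> no flip
Dir S: opp run (2,1) capped by W -> flip
Dir SE: opp run (2,2) (3,3) (4,4) (5,5), next=edge -> no flip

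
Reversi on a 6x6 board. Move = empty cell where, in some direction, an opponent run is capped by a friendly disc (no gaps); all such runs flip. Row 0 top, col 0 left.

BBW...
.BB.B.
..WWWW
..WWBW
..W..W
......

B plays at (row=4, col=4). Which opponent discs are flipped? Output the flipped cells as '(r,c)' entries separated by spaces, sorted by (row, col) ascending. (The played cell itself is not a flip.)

Dir NW: opp run (3,3) (2,2) capped by B -> flip
Dir N: first cell 'B' (not opp) -> no flip
Dir NE: opp run (3,5), next=edge -> no flip
Dir W: first cell '.' (not opp) -> no flip
Dir E: opp run (4,5), next=edge -> no flip
Dir SW: first cell '.' (not opp) -> no flip
Dir S: first cell '.' (not opp) -> no flip
Dir SE: first cell '.' (not opp) -> no flip

Answer: (2,2) (3,3)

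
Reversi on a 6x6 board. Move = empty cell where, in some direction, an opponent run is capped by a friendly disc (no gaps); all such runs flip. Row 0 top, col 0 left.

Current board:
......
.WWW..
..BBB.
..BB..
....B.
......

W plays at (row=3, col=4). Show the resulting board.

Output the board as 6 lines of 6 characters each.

Place W at (3,4); scan 8 dirs for brackets.
Dir NW: opp run (2,3) capped by W -> flip
Dir N: opp run (2,4), next='.' -> no flip
Dir NE: first cell '.' (not opp) -> no flip
Dir W: opp run (3,3) (3,2), next='.' -> no flip
Dir E: first cell '.' (not opp) -> no flip
Dir SW: first cell '.' (not opp) -> no flip
Dir S: opp run (4,4), next='.' -> no flip
Dir SE: first cell '.' (not opp) -> no flip
All flips: (2,3)

Answer: ......
.WWW..
..BWB.
..BBW.
....B.
......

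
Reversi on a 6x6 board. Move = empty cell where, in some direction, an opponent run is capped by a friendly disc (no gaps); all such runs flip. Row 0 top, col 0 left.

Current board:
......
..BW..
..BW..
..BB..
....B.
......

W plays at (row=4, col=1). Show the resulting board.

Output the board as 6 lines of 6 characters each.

Place W at (4,1); scan 8 dirs for brackets.
Dir NW: first cell '.' (not opp) -> no flip
Dir N: first cell '.' (not opp) -> no flip
Dir NE: opp run (3,2) capped by W -> flip
Dir W: first cell '.' (not opp) -> no flip
Dir E: first cell '.' (not opp) -> no flip
Dir SW: first cell '.' (not opp) -> no flip
Dir S: first cell '.' (not opp) -> no flip
Dir SE: first cell '.' (not opp) -> no flip
All flips: (3,2)

Answer: ......
..BW..
..BW..
..WB..
.W..B.
......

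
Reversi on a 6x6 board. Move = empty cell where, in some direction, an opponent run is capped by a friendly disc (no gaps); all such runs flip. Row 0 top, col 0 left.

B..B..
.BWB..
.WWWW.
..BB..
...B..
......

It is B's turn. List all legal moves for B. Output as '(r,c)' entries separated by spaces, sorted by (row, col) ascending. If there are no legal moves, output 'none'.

(0,1): no bracket -> illegal
(0,2): flips 2 -> legal
(1,0): flips 1 -> legal
(1,4): flips 1 -> legal
(1,5): flips 1 -> legal
(2,0): no bracket -> illegal
(2,5): no bracket -> illegal
(3,0): flips 2 -> legal
(3,1): flips 2 -> legal
(3,4): no bracket -> illegal
(3,5): flips 1 -> legal

Answer: (0,2) (1,0) (1,4) (1,5) (3,0) (3,1) (3,5)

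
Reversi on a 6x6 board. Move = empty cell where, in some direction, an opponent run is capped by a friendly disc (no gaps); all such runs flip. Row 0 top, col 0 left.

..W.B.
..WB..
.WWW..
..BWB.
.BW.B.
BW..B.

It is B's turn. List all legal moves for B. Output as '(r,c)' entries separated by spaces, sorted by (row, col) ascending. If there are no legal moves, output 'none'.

Answer: (0,1) (1,0) (1,1) (1,4) (3,1) (4,3) (5,2)

Derivation:
(0,1): flips 2 -> legal
(0,3): no bracket -> illegal
(1,0): flips 1 -> legal
(1,1): flips 3 -> legal
(1,4): flips 1 -> legal
(2,0): no bracket -> illegal
(2,4): no bracket -> illegal
(3,0): no bracket -> illegal
(3,1): flips 1 -> legal
(4,0): no bracket -> illegal
(4,3): flips 3 -> legal
(5,2): flips 2 -> legal
(5,3): no bracket -> illegal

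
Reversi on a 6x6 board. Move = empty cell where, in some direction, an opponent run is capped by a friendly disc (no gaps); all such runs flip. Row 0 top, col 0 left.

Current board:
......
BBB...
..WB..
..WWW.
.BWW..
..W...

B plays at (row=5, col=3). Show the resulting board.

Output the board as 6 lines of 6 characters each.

Place B at (5,3); scan 8 dirs for brackets.
Dir NW: opp run (4,2), next='.' -> no flip
Dir N: opp run (4,3) (3,3) capped by B -> flip
Dir NE: first cell '.' (not opp) -> no flip
Dir W: opp run (5,2), next='.' -> no flip
Dir E: first cell '.' (not opp) -> no flip
Dir SW: edge -> no flip
Dir S: edge -> no flip
Dir SE: edge -> no flip
All flips: (3,3) (4,3)

Answer: ......
BBB...
..WB..
..WBW.
.BWB..
..WB..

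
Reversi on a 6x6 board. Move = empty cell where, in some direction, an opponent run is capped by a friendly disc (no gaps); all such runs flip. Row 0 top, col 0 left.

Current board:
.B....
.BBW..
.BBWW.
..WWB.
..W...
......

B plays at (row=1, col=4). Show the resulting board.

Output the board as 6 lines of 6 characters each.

Place B at (1,4); scan 8 dirs for brackets.
Dir NW: first cell '.' (not opp) -> no flip
Dir N: first cell '.' (not opp) -> no flip
Dir NE: first cell '.' (not opp) -> no flip
Dir W: opp run (1,3) capped by B -> flip
Dir E: first cell '.' (not opp) -> no flip
Dir SW: opp run (2,3) (3,2), next='.' -> no flip
Dir S: opp run (2,4) capped by B -> flip
Dir SE: first cell '.' (not opp) -> no flip
All flips: (1,3) (2,4)

Answer: .B....
.BBBB.
.BBWB.
..WWB.
..W...
......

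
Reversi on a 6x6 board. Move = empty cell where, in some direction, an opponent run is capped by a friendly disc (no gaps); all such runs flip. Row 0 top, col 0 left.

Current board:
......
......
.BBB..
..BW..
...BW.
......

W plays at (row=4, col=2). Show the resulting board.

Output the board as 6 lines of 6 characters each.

Place W at (4,2); scan 8 dirs for brackets.
Dir NW: first cell '.' (not opp) -> no flip
Dir N: opp run (3,2) (2,2), next='.' -> no flip
Dir NE: first cell 'W' (not opp) -> no flip
Dir W: first cell '.' (not opp) -> no flip
Dir E: opp run (4,3) capped by W -> flip
Dir SW: first cell '.' (not opp) -> no flip
Dir S: first cell '.' (not opp) -> no flip
Dir SE: first cell '.' (not opp) -> no flip
All flips: (4,3)

Answer: ......
......
.BBB..
..BW..
..WWW.
......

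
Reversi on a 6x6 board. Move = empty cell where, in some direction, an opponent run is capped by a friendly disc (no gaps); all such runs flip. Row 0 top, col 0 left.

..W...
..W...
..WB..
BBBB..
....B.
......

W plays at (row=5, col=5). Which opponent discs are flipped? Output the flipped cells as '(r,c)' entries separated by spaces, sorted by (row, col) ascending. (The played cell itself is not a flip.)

Answer: (3,3) (4,4)

Derivation:
Dir NW: opp run (4,4) (3,3) capped by W -> flip
Dir N: first cell '.' (not opp) -> no flip
Dir NE: edge -> no flip
Dir W: first cell '.' (not opp) -> no flip
Dir E: edge -> no flip
Dir SW: edge -> no flip
Dir S: edge -> no flip
Dir SE: edge -> no flip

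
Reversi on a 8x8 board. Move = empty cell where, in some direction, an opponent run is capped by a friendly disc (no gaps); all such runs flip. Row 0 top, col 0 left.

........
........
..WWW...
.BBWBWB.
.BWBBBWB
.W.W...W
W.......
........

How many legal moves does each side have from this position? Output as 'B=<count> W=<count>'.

Answer: B=13 W=10

Derivation:
-- B to move --
(1,1): flips 2 -> legal
(1,2): flips 2 -> legal
(1,3): flips 3 -> legal
(1,4): flips 2 -> legal
(1,5): no bracket -> illegal
(2,1): no bracket -> illegal
(2,5): flips 1 -> legal
(2,6): flips 1 -> legal
(3,7): no bracket -> illegal
(4,0): no bracket -> illegal
(5,0): no bracket -> illegal
(5,2): flips 1 -> legal
(5,4): no bracket -> illegal
(5,5): no bracket -> illegal
(5,6): flips 1 -> legal
(6,1): flips 1 -> legal
(6,2): flips 1 -> legal
(6,3): flips 1 -> legal
(6,4): flips 2 -> legal
(6,6): no bracket -> illegal
(6,7): flips 1 -> legal
(7,0): no bracket -> illegal
(7,1): no bracket -> illegal
B mobility = 13
-- W to move --
(2,0): flips 1 -> legal
(2,1): flips 2 -> legal
(2,5): no bracket -> illegal
(2,6): flips 1 -> legal
(2,7): no bracket -> illegal
(3,0): flips 2 -> legal
(3,7): flips 2 -> legal
(4,0): flips 2 -> legal
(5,0): flips 2 -> legal
(5,2): no bracket -> illegal
(5,4): flips 2 -> legal
(5,5): flips 2 -> legal
(5,6): flips 2 -> legal
W mobility = 10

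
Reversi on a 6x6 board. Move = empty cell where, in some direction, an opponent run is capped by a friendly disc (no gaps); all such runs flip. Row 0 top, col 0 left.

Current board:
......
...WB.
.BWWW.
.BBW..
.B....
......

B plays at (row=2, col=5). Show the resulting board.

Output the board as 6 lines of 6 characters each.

Place B at (2,5); scan 8 dirs for brackets.
Dir NW: first cell 'B' (not opp) -> no flip
Dir N: first cell '.' (not opp) -> no flip
Dir NE: edge -> no flip
Dir W: opp run (2,4) (2,3) (2,2) capped by B -> flip
Dir E: edge -> no flip
Dir SW: first cell '.' (not opp) -> no flip
Dir S: first cell '.' (not opp) -> no flip
Dir SE: edge -> no flip
All flips: (2,2) (2,3) (2,4)

Answer: ......
...WB.
.BBBBB
.BBW..
.B....
......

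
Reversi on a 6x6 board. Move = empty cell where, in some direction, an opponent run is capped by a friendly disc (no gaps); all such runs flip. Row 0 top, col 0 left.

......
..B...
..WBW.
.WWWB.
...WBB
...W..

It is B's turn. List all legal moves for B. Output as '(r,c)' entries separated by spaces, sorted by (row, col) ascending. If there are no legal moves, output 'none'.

Answer: (1,1) (1,4) (2,1) (2,5) (3,0) (4,1) (4,2) (5,2)

Derivation:
(1,1): flips 2 -> legal
(1,3): no bracket -> illegal
(1,4): flips 1 -> legal
(1,5): no bracket -> illegal
(2,0): no bracket -> illegal
(2,1): flips 1 -> legal
(2,5): flips 1 -> legal
(3,0): flips 3 -> legal
(3,5): no bracket -> illegal
(4,0): no bracket -> illegal
(4,1): flips 1 -> legal
(4,2): flips 3 -> legal
(5,2): flips 1 -> legal
(5,4): no bracket -> illegal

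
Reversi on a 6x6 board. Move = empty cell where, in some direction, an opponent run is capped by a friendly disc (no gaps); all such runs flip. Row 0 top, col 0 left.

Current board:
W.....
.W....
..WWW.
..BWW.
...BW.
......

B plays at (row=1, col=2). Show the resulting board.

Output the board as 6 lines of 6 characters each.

Answer: W.....
.WB...
..BWW.
..BWW.
...BW.
......

Derivation:
Place B at (1,2); scan 8 dirs for brackets.
Dir NW: first cell '.' (not opp) -> no flip
Dir N: first cell '.' (not opp) -> no flip
Dir NE: first cell '.' (not opp) -> no flip
Dir W: opp run (1,1), next='.' -> no flip
Dir E: first cell '.' (not opp) -> no flip
Dir SW: first cell '.' (not opp) -> no flip
Dir S: opp run (2,2) capped by B -> flip
Dir SE: opp run (2,3) (3,4), next='.' -> no flip
All flips: (2,2)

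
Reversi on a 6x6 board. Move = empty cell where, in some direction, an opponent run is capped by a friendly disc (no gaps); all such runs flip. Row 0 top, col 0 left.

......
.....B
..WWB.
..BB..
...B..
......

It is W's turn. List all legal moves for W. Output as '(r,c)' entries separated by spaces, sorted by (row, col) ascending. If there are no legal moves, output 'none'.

Answer: (2,5) (4,1) (4,2) (4,4) (5,3)

Derivation:
(0,4): no bracket -> illegal
(0,5): no bracket -> illegal
(1,3): no bracket -> illegal
(1,4): no bracket -> illegal
(2,1): no bracket -> illegal
(2,5): flips 1 -> legal
(3,1): no bracket -> illegal
(3,4): no bracket -> illegal
(3,5): no bracket -> illegal
(4,1): flips 1 -> legal
(4,2): flips 1 -> legal
(4,4): flips 1 -> legal
(5,2): no bracket -> illegal
(5,3): flips 2 -> legal
(5,4): no bracket -> illegal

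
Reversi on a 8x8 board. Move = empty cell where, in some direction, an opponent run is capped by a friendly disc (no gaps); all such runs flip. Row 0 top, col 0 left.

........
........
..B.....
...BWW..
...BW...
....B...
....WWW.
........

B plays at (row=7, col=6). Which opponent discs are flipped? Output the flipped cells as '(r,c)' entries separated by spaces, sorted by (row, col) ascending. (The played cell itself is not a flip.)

Answer: (6,5)

Derivation:
Dir NW: opp run (6,5) capped by B -> flip
Dir N: opp run (6,6), next='.' -> no flip
Dir NE: first cell '.' (not opp) -> no flip
Dir W: first cell '.' (not opp) -> no flip
Dir E: first cell '.' (not opp) -> no flip
Dir SW: edge -> no flip
Dir S: edge -> no flip
Dir SE: edge -> no flip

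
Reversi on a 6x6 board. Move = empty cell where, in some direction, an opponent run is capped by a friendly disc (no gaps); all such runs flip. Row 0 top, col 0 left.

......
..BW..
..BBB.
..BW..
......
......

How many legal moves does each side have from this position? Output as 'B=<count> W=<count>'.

-- B to move --
(0,2): flips 1 -> legal
(0,3): flips 1 -> legal
(0,4): flips 1 -> legal
(1,4): flips 1 -> legal
(3,4): flips 1 -> legal
(4,2): flips 1 -> legal
(4,3): flips 1 -> legal
(4,4): flips 1 -> legal
B mobility = 8
-- W to move --
(0,1): no bracket -> illegal
(0,2): no bracket -> illegal
(0,3): no bracket -> illegal
(1,1): flips 2 -> legal
(1,4): no bracket -> illegal
(1,5): flips 1 -> legal
(2,1): no bracket -> illegal
(2,5): no bracket -> illegal
(3,1): flips 2 -> legal
(3,4): no bracket -> illegal
(3,5): flips 1 -> legal
(4,1): no bracket -> illegal
(4,2): no bracket -> illegal
(4,3): no bracket -> illegal
W mobility = 4

Answer: B=8 W=4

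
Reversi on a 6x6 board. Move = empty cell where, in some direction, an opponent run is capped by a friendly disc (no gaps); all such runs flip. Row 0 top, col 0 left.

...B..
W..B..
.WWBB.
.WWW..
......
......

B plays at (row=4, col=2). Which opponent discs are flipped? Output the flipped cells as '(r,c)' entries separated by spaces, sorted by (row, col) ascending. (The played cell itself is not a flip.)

Dir NW: opp run (3,1), next='.' -> no flip
Dir N: opp run (3,2) (2,2), next='.' -> no flip
Dir NE: opp run (3,3) capped by B -> flip
Dir W: first cell '.' (not opp) -> no flip
Dir E: first cell '.' (not opp) -> no flip
Dir SW: first cell '.' (not opp) -> no flip
Dir S: first cell '.' (not opp) -> no flip
Dir SE: first cell '.' (not opp) -> no flip

Answer: (3,3)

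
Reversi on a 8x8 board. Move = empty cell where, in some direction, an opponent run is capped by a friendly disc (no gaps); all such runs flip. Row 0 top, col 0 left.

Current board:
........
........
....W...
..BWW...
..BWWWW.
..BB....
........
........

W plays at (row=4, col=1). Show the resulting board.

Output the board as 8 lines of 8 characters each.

Place W at (4,1); scan 8 dirs for brackets.
Dir NW: first cell '.' (not opp) -> no flip
Dir N: first cell '.' (not opp) -> no flip
Dir NE: opp run (3,2), next='.' -> no flip
Dir W: first cell '.' (not opp) -> no flip
Dir E: opp run (4,2) capped by W -> flip
Dir SW: first cell '.' (not opp) -> no flip
Dir S: first cell '.' (not opp) -> no flip
Dir SE: opp run (5,2), next='.' -> no flip
All flips: (4,2)

Answer: ........
........
....W...
..BWW...
.WWWWWW.
..BB....
........
........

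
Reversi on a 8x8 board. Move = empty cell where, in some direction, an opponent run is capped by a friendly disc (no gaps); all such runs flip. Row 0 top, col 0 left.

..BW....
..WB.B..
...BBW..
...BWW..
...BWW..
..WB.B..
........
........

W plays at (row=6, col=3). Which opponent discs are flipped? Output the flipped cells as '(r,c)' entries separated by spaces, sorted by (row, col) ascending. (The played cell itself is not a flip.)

Dir NW: first cell 'W' (not opp) -> no flip
Dir N: opp run (5,3) (4,3) (3,3) (2,3) (1,3) capped by W -> flip
Dir NE: first cell '.' (not opp) -> no flip
Dir W: first cell '.' (not opp) -> no flip
Dir E: first cell '.' (not opp) -> no flip
Dir SW: first cell '.' (not opp) -> no flip
Dir S: first cell '.' (not opp) -> no flip
Dir SE: first cell '.' (not opp) -> no flip

Answer: (1,3) (2,3) (3,3) (4,3) (5,3)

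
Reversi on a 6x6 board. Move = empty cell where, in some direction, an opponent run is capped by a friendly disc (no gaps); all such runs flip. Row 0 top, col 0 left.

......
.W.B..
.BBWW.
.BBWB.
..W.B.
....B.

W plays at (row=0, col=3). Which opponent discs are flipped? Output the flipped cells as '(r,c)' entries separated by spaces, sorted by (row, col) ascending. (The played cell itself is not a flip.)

Answer: (1,3)

Derivation:
Dir NW: edge -> no flip
Dir N: edge -> no flip
Dir NE: edge -> no flip
Dir W: first cell '.' (not opp) -> no flip
Dir E: first cell '.' (not opp) -> no flip
Dir SW: first cell '.' (not opp) -> no flip
Dir S: opp run (1,3) capped by W -> flip
Dir SE: first cell '.' (not opp) -> no flip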